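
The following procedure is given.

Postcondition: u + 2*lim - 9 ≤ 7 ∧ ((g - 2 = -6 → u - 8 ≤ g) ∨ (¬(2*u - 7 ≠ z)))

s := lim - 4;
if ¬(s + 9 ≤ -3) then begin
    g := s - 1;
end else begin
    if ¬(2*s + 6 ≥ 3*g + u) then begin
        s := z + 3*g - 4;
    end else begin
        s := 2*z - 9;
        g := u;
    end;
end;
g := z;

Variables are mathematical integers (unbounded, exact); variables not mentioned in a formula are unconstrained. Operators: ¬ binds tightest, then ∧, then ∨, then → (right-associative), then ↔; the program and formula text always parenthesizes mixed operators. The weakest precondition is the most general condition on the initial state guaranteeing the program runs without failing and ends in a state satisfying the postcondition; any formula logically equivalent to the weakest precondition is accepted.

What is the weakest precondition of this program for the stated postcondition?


Working backward. After the program, the postcondition u + 2*lim - 9 ≤ 7 ∧ ((g - 2 = -6 → u - 8 ≤ g) ∨ (¬(2*u - 7 ≠ z))) must hold; in canonical form it is 2*lim + u ≤ 16 ∧ ((g = -4 → u ≤ g + 8) ∨ (¬(2*u ≠ z + 7))).
Before g := z: 2*lim + u ≤ 16 ∧ ((z = -4 → u ≤ z + 8) ∨ (¬(2*u ≠ z + 7)))
Then branch requires 2*lim + u ≤ 16 ∧ ((z = -4 → u ≤ z + 8) ∨ (¬(2*u ≠ z + 7))); else branch requires ((¬(2*s ≥ 3*g + u - 6)) → (2*lim + u ≤ 16 ∧ ((z = -4 → u ≤ z + 8) ∨ (¬(2*u ≠ z + 7))))) ∧ (2*s ≥ 3*g + u - 6 → (2*lim + u ≤ 16 ∧ ((z = -4 → u ≤ z + 8) ∨ (¬(2*u ≠ z + 7))))).
Before the if: ((¬(s ≤ -12)) → (2*lim + u ≤ 16 ∧ ((z = -4 → u ≤ z + 8) ∨ (¬(2*u ≠ z + 7))))) ∧ (s ≤ -12 → (((¬(2*s ≥ 3*g + u - 6)) → (2*lim + u ≤ 16 ∧ ((z = -4 → u ≤ z + 8) ∨ (¬(2*u ≠ z + 7))))) ∧ (2*s ≥ 3*g + u - 6 → (2*lim + u ≤ 16 ∧ ((z = -4 → u ≤ z + 8) ∨ (¬(2*u ≠ z + 7)))))))
Before s := lim - 4: ((¬(lim ≤ -8)) → (2*lim + u ≤ 16 ∧ ((z = -4 → u ≤ z + 8) ∨ (¬(2*u ≠ z + 7))))) ∧ (lim ≤ -8 → (((¬(2*lim ≥ 3*g + u + 2)) → (2*lim + u ≤ 16 ∧ ((z = -4 → u ≤ z + 8) ∨ (¬(2*u ≠ z + 7))))) ∧ (2*lim ≥ 3*g + u + 2 → (2*lim + u ≤ 16 ∧ ((z = -4 → u ≤ z + 8) ∨ (¬(2*u ≠ z + 7)))))))
Answer: WP = ((¬(lim ≤ -8)) → (2*lim + u ≤ 16 ∧ ((z = -4 → u ≤ z + 8) ∨ (¬(2*u ≠ z + 7))))) ∧ (lim ≤ -8 → (((¬(2*lim ≥ 3*g + u + 2)) → (2*lim + u ≤ 16 ∧ ((z = -4 → u ≤ z + 8) ∨ (¬(2*u ≠ z + 7))))) ∧ (2*lim ≥ 3*g + u + 2 → (2*lim + u ≤ 16 ∧ ((z = -4 → u ≤ z + 8) ∨ (¬(2*u ≠ z + 7)))))))


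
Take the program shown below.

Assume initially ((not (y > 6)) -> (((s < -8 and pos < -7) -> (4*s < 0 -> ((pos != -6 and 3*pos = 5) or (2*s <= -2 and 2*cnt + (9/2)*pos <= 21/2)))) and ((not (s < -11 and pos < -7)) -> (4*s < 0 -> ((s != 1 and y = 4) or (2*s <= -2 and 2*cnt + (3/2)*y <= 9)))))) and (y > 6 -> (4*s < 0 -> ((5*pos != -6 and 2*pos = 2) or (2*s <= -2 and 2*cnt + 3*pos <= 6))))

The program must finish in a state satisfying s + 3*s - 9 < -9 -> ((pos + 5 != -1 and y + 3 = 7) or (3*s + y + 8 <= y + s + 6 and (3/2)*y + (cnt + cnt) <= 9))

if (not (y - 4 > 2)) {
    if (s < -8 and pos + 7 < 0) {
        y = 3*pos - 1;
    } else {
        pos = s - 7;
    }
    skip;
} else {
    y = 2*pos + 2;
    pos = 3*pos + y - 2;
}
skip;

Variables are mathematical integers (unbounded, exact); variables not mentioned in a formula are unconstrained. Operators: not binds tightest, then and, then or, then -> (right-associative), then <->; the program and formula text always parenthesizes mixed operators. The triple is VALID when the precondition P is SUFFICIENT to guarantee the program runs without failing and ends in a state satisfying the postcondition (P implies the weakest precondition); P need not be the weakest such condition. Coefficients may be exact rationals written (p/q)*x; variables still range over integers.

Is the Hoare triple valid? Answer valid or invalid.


Working backward. After the program, the postcondition s + 3*s - 9 < -9 -> ((pos + 5 != -1 and y + 3 = 7) or (3*s + y + 8 <= y + s + 6 and (3/2)*y + (cnt + cnt) <= 9)) must hold; in canonical form it is 4*s < 0 -> ((pos != -6 and y = 4) or (2*s <= -2 and 2*cnt + (3/2)*y <= 9)).
Before skip: 4*s < 0 -> ((pos != -6 and y = 4) or (2*s <= -2 and 2*cnt + (3/2)*y <= 9))
Then branch requires ((s < -8 and pos < -7) -> (4*s < 0 -> ((pos != -6 and 3*pos = 5) or (2*s <= -2 and 2*cnt + (9/2)*pos <= 21/2)))) and ((not (s < -8 and pos < -7)) -> (4*s < 0 -> ((s != 1 and y = 4) or (2*s <= -2 and 2*cnt + (3/2)*y <= 9)))); else branch requires 4*s < 0 -> ((5*pos != -6 and 2*pos = 2) or (2*s <= -2 and 2*cnt + 3*pos <= 6)).
Before the if: ((not (y > 6)) -> (((s < -8 and pos < -7) -> (4*s < 0 -> ((pos != -6 and 3*pos = 5) or (2*s <= -2 and 2*cnt + (9/2)*pos <= 21/2)))) and ((not (s < -8 and pos < -7)) -> (4*s < 0 -> ((s != 1 and y = 4) or (2*s <= -2 and 2*cnt + (3/2)*y <= 9)))))) and (y > 6 -> (4*s < 0 -> ((5*pos != -6 and 2*pos = 2) or (2*s <= -2 and 2*cnt + 3*pos <= 6))))
The weakest precondition is ((not (y > 6)) -> (((s < -8 and pos < -7) -> (4*s < 0 -> ((pos != -6 and 3*pos = 5) or (2*s <= -2 and 2*cnt + (9/2)*pos <= 21/2)))) and ((not (s < -8 and pos < -7)) -> (4*s < 0 -> ((s != 1 and y = 4) or (2*s <= -2 and 2*cnt + (3/2)*y <= 9)))))) and (y > 6 -> (4*s < 0 -> ((5*pos != -6 and 2*pos = 2) or (2*s <= -2 and 2*cnt + 3*pos <= 6)))).
Check whether ((not (y > 6)) -> (((s < -8 and pos < -7) -> (4*s < 0 -> ((pos != -6 and 3*pos = 5) or (2*s <= -2 and 2*cnt + (9/2)*pos <= 21/2)))) and ((not (s < -11 and pos < -7)) -> (4*s < 0 -> ((s != 1 and y = 4) or (2*s <= -2 and 2*cnt + (3/2)*y <= 9)))))) and (y > 6 -> (4*s < 0 -> ((5*pos != -6 and 2*pos = 2) or (2*s <= -2 and 2*cnt + 3*pos <= 6)))) implies it.
Every state satisfying the precondition satisfies the weakest precondition: the implication holds.
Answer: valid


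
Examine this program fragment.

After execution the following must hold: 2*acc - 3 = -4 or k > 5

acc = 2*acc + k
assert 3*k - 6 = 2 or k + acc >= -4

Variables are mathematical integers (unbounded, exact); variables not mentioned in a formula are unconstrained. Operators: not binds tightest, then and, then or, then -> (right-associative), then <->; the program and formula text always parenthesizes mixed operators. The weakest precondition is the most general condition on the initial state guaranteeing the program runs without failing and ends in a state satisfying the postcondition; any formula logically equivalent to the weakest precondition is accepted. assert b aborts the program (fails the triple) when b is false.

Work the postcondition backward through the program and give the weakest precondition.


Working backward. After the program, the postcondition 2*acc - 3 = -4 or k > 5 must hold; in canonical form it is 2*acc = -1 or k > 5.
Before assert 3*k - 6 = 2 or k + acc >= -4: (3*k = 8 or acc + k >= -4) and (2*acc = -1 or k > 5)
Before acc := 2*acc + k: (3*k = 8 or 2*acc + 2*k >= -4) and (4*acc + 2*k = -1 or k > 5)
Answer: WP = (3*k = 8 or 2*acc + 2*k >= -4) and (4*acc + 2*k = -1 or k > 5)


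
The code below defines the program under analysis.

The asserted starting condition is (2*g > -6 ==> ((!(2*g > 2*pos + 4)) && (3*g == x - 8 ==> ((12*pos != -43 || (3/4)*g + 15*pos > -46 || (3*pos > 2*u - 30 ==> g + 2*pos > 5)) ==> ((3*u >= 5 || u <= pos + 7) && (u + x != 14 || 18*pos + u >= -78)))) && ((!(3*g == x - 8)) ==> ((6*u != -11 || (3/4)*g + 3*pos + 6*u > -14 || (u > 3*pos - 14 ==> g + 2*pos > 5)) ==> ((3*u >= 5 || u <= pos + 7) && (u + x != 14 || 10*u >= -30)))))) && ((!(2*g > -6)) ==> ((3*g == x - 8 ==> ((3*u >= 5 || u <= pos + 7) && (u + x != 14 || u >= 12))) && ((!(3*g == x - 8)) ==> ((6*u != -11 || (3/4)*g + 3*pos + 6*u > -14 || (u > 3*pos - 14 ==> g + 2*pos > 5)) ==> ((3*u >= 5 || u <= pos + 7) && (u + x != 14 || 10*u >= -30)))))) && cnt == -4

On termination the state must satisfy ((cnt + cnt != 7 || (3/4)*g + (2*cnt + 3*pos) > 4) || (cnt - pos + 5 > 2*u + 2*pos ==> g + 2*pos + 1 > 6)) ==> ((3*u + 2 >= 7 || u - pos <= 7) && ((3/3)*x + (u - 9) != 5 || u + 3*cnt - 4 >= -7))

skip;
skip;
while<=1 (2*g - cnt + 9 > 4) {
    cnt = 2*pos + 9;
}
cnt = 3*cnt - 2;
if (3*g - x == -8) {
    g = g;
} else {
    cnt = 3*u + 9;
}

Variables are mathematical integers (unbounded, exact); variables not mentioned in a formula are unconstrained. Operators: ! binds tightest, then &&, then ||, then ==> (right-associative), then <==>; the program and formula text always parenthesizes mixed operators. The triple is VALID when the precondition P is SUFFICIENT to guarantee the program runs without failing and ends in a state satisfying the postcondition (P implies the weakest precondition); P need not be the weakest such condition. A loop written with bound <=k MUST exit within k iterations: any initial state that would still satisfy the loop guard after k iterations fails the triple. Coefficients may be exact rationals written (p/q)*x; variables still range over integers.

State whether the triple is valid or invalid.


Working backward. After the program, the postcondition ((cnt + cnt != 7 || (3/4)*g + (2*cnt + 3*pos) > 4) || (cnt - pos + 5 > 2*u + 2*pos ==> g + 2*pos + 1 > 6)) ==> ((3*u + 2 >= 7 || u - pos <= 7) && ((3/3)*x + (u - 9) != 5 || u + 3*cnt - 4 >= -7)) must hold; in canonical form it is (2*cnt != 7 || 2*cnt + (3/4)*g + 3*pos > 4 || (cnt > 3*pos + 2*u - 5 ==> g + 2*pos > 5)) ==> ((3*u >= 5 || u <= pos + 7) && (u + x != 14 || 3*cnt + u >= -3)).
Then branch requires (2*cnt != 7 || 2*cnt + (3/4)*g + 3*pos > 4 || (cnt > 3*pos + 2*u - 5 ==> g + 2*pos > 5)) ==> ((3*u >= 5 || u <= pos + 7) && (u + x != 14 || 3*cnt + u >= -3)); else branch requires (6*u != -11 || (3/4)*g + 3*pos + 6*u > -14 || (u > 3*pos - 14 ==> g + 2*pos > 5)) ==> ((3*u >= 5 || u <= pos + 7) && (u + x != 14 || 10*u >= -30)).
Before the if: (3*g == x - 8 ==> ((2*cnt != 7 || 2*cnt + (3/4)*g + 3*pos > 4 || (cnt > 3*pos + 2*u - 5 ==> g + 2*pos > 5)) ==> ((3*u >= 5 || u <= pos + 7) && (u + x != 14 || 3*cnt + u >= -3)))) && ((!(3*g == x - 8)) ==> ((6*u != -11 || (3/4)*g + 3*pos + 6*u > -14 || (u > 3*pos - 14 ==> g + 2*pos > 5)) ==> ((3*u >= 5 || u <= pos + 7) && (u + x != 14 || 10*u >= -30))))
Before cnt := 3*cnt - 2: (3*g == x - 8 ==> ((6*cnt != 11 || 6*cnt + (3/4)*g + 3*pos > 8 || (3*cnt > 3*pos + 2*u - 3 ==> g + 2*pos > 5)) ==> ((3*u >= 5 || u <= pos + 7) && (u + x != 14 || 9*cnt + u >= 3)))) && ((!(3*g == x - 8)) ==> ((6*u != -11 || (3/4)*g + 3*pos + 6*u > -14 || (u > 3*pos - 14 ==> g + 2*pos > 5)) ==> ((3*u >= 5 || u <= pos + 7) && (u + x != 14 || 10*u >= -30))))
Before the loop (bound <=1), unroll the exhaustion recursion (WP_0 = exit-now case; WP_j = one more guarded iteration, up to j = 1):
  WP_0: (!(2*g > cnt - 5)) && (3*g == x - 8 ==> ((6*cnt != 11 || 6*cnt + (3/4)*g + 3*pos > 8 || (3*cnt > 3*pos + 2*u - 3 ==> g + 2*pos > 5)) ==> ((3*u >= 5 || u <= pos + 7) && (u + x != 14 || 9*cnt + u >= 3)))) && ((!(3*g == x - 8)) ==> ((6*u != -11 || (3/4)*g + 3*pos + 6*u > -14 || (u > 3*pos - 14 ==> g + 2*pos > 5)) ==> ((3*u >= 5 || u <= pos + 7) && (u + x != 14 || 10*u >= -30))))
  WP_1: (2*g > cnt - 5 ==> ((!(2*g > 2*pos + 4)) && (3*g == x - 8 ==> ((12*pos != -43 || (3/4)*g + 15*pos > -46 || (3*pos > 2*u - 30 ==> g + 2*pos > 5)) ==> ((3*u >= 5 || u <= pos + 7) && (u + x != 14 || 18*pos + u >= -78)))) && ((!(3*g == x - 8)) ==> ((6*u != -11 || (3/4)*g + 3*pos + 6*u > -14 || (u > 3*pos - 14 ==> g + 2*pos > 5)) ==> ((3*u >= 5 || u <= pos + 7) && (u + x != 14 || 10*u >= -30)))))) && ((!(2*g > cnt - 5)) ==> ((3*g == x - 8 ==> ((6*cnt != 11 || 6*cnt + (3/4)*g + 3*pos > 8 || (3*cnt > 3*pos + 2*u - 3 ==> g + 2*pos > 5)) ==> ((3*u >= 5 || u <= pos + 7) && (u + x != 14 || 9*cnt + u >= 3)))) && ((!(3*g == x - 8)) ==> ((6*u != -11 || (3/4)*g + 3*pos + 6*u > -14 || (u > 3*pos - 14 ==> g + 2*pos > 5)) ==> ((3*u >= 5 || u <= pos + 7) && (u + x != 14 || 10*u >= -30))))))
So before the loop: (2*g > cnt - 5 ==> ((!(2*g > 2*pos + 4)) && (3*g == x - 8 ==> ((12*pos != -43 || (3/4)*g + 15*pos > -46 || (3*pos > 2*u - 30 ==> g + 2*pos > 5)) ==> ((3*u >= 5 || u <= pos + 7) && (u + x != 14 || 18*pos + u >= -78)))) && ((!(3*g == x - 8)) ==> ((6*u != -11 || (3/4)*g + 3*pos + 6*u > -14 || (u > 3*pos - 14 ==> g + 2*pos > 5)) ==> ((3*u >= 5 || u <= pos + 7) && (u + x != 14 || 10*u >= -30)))))) && ((!(2*g > cnt - 5)) ==> ((3*g == x - 8 ==> ((6*cnt != 11 || 6*cnt + (3/4)*g + 3*pos > 8 || (3*cnt > 3*pos + 2*u - 3 ==> g + 2*pos > 5)) ==> ((3*u >= 5 || u <= pos + 7) && (u + x != 14 || 9*cnt + u >= 3)))) && ((!(3*g == x - 8)) ==> ((6*u != -11 || (3/4)*g + 3*pos + 6*u > -14 || (u > 3*pos - 14 ==> g + 2*pos > 5)) ==> ((3*u >= 5 || u <= pos + 7) && (u + x != 14 || 10*u >= -30))))))
Before skip: (2*g > cnt - 5 ==> ((!(2*g > 2*pos + 4)) && (3*g == x - 8 ==> ((12*pos != -43 || (3/4)*g + 15*pos > -46 || (3*pos > 2*u - 30 ==> g + 2*pos > 5)) ==> ((3*u >= 5 || u <= pos + 7) && (u + x != 14 || 18*pos + u >= -78)))) && ((!(3*g == x - 8)) ==> ((6*u != -11 || (3/4)*g + 3*pos + 6*u > -14 || (u > 3*pos - 14 ==> g + 2*pos > 5)) ==> ((3*u >= 5 || u <= pos + 7) && (u + x != 14 || 10*u >= -30)))))) && ((!(2*g > cnt - 5)) ==> ((3*g == x - 8 ==> ((6*cnt != 11 || 6*cnt + (3/4)*g + 3*pos > 8 || (3*cnt > 3*pos + 2*u - 3 ==> g + 2*pos > 5)) ==> ((3*u >= 5 || u <= pos + 7) && (u + x != 14 || 9*cnt + u >= 3)))) && ((!(3*g == x - 8)) ==> ((6*u != -11 || (3/4)*g + 3*pos + 6*u > -14 || (u > 3*pos - 14 ==> g + 2*pos > 5)) ==> ((3*u >= 5 || u <= pos + 7) && (u + x != 14 || 10*u >= -30))))))
Before skip: (2*g > cnt - 5 ==> ((!(2*g > 2*pos + 4)) && (3*g == x - 8 ==> ((12*pos != -43 || (3/4)*g + 15*pos > -46 || (3*pos > 2*u - 30 ==> g + 2*pos > 5)) ==> ((3*u >= 5 || u <= pos + 7) && (u + x != 14 || 18*pos + u >= -78)))) && ((!(3*g == x - 8)) ==> ((6*u != -11 || (3/4)*g + 3*pos + 6*u > -14 || (u > 3*pos - 14 ==> g + 2*pos > 5)) ==> ((3*u >= 5 || u <= pos + 7) && (u + x != 14 || 10*u >= -30)))))) && ((!(2*g > cnt - 5)) ==> ((3*g == x - 8 ==> ((6*cnt != 11 || 6*cnt + (3/4)*g + 3*pos > 8 || (3*cnt > 3*pos + 2*u - 3 ==> g + 2*pos > 5)) ==> ((3*u >= 5 || u <= pos + 7) && (u + x != 14 || 9*cnt + u >= 3)))) && ((!(3*g == x - 8)) ==> ((6*u != -11 || (3/4)*g + 3*pos + 6*u > -14 || (u > 3*pos - 14 ==> g + 2*pos > 5)) ==> ((3*u >= 5 || u <= pos + 7) && (u + x != 14 || 10*u >= -30))))))
The weakest precondition is (2*g > cnt - 5 ==> ((!(2*g > 2*pos + 4)) && (3*g == x - 8 ==> ((12*pos != -43 || (3/4)*g + 15*pos > -46 || (3*pos > 2*u - 30 ==> g + 2*pos > 5)) ==> ((3*u >= 5 || u <= pos + 7) && (u + x != 14 || 18*pos + u >= -78)))) && ((!(3*g == x - 8)) ==> ((6*u != -11 || (3/4)*g + 3*pos + 6*u > -14 || (u > 3*pos - 14 ==> g + 2*pos > 5)) ==> ((3*u >= 5 || u <= pos + 7) && (u + x != 14 || 10*u >= -30)))))) && ((!(2*g > cnt - 5)) ==> ((3*g == x - 8 ==> ((6*cnt != 11 || 6*cnt + (3/4)*g + 3*pos > 8 || (3*cnt > 3*pos + 2*u - 3 ==> g + 2*pos > 5)) ==> ((3*u >= 5 || u <= pos + 7) && (u + x != 14 || 9*cnt + u >= 3)))) && ((!(3*g == x - 8)) ==> ((6*u != -11 || (3/4)*g + 3*pos + 6*u > -14 || (u > 3*pos - 14 ==> g + 2*pos > 5)) ==> ((3*u >= 5 || u <= pos + 7) && (u + x != 14 || 10*u >= -30)))))).
Check whether (2*g > -6 ==> ((!(2*g > 2*pos + 4)) && (3*g == x - 8 ==> ((12*pos != -43 || (3/4)*g + 15*pos > -46 || (3*pos > 2*u - 30 ==> g + 2*pos > 5)) ==> ((3*u >= 5 || u <= pos + 7) && (u + x != 14 || 18*pos + u >= -78)))) && ((!(3*g == x - 8)) ==> ((6*u != -11 || (3/4)*g + 3*pos + 6*u > -14 || (u > 3*pos - 14 ==> g + 2*pos > 5)) ==> ((3*u >= 5 || u <= pos + 7) && (u + x != 14 || 10*u >= -30)))))) && ((!(2*g > -6)) ==> ((3*g == x - 8 ==> ((3*u >= 5 || u <= pos + 7) && (u + x != 14 || u >= 12))) && ((!(3*g == x - 8)) ==> ((6*u != -11 || (3/4)*g + 3*pos + 6*u > -14 || (u > 3*pos - 14 ==> g + 2*pos > 5)) ==> ((3*u >= 5 || u <= pos + 7) && (u + x != 14 || 10*u >= -30)))))) && cnt == -4 implies it.
Countermodel: at the initial state cnt = -4, g = -3, pos = -6, u = 15, x = -1, the precondition holds but the weakest precondition fails.
Answer: invalid


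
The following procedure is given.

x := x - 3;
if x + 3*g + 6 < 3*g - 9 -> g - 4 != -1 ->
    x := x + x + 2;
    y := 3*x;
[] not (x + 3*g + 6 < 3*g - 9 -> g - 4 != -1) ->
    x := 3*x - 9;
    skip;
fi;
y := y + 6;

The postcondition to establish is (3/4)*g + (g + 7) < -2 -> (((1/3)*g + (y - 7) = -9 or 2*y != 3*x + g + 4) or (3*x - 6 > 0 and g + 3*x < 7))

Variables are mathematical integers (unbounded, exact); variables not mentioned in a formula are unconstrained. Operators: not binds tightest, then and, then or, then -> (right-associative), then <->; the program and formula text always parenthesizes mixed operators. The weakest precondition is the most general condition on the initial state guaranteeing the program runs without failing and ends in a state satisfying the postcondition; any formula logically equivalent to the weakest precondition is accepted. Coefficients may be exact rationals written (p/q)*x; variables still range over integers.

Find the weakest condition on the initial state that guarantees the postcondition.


Working backward. After the program, the postcondition (3/4)*g + (g + 7) < -2 -> (((1/3)*g + (y - 7) = -9 or 2*y != 3*x + g + 4) or (3*x - 6 > 0 and g + 3*x < 7)) must hold; in canonical form it is (7/4)*g < -9 -> ((1/3)*g + y = -2 or 2*y != g + 3*x + 4 or (3*x > 6 and g + 3*x < 7)).
Before y := y + 6: (7/4)*g < -9 -> ((1/3)*g + y = -8 or 2*y != g + 3*x - 8 or (3*x > 6 and g + 3*x < 7))
Then branch requires (7/4)*g < -9 -> ((1/3)*g + 6*x = -14 or 6*x != g - 14 or (6*x > 0 and g + 6*x < 1)); else branch requires (7/4)*g < -9 -> ((1/3)*g + y = -8 or 2*y != g + 9*x - 35 or (9*x > 33 and g + 9*x < 34)).
Before the if: ((x < -15 -> g != 3) -> ((7/4)*g < -9 -> ((1/3)*g + 6*x = -14 or 6*x != g - 14 or (6*x > 0 and g + 6*x < 1)))) and ((not (x < -15 -> g != 3)) -> ((7/4)*g < -9 -> ((1/3)*g + y = -8 or 2*y != g + 9*x - 35 or (9*x > 33 and g + 9*x < 34))))
Before x := x - 3: ((x < -12 -> g != 3) -> ((7/4)*g < -9 -> ((1/3)*g + 6*x = 4 or 6*x != g + 4 or (6*x > 18 and g + 6*x < 19)))) and ((not (x < -12 -> g != 3)) -> ((7/4)*g < -9 -> ((1/3)*g + y = -8 or 2*y != g + 9*x - 62 or (9*x > 60 and g + 9*x < 61))))
Answer: WP = ((x < -12 -> g != 3) -> ((7/4)*g < -9 -> ((1/3)*g + 6*x = 4 or 6*x != g + 4 or (6*x > 18 and g + 6*x < 19)))) and ((not (x < -12 -> g != 3)) -> ((7/4)*g < -9 -> ((1/3)*g + y = -8 or 2*y != g + 9*x - 62 or (9*x > 60 and g + 9*x < 61))))


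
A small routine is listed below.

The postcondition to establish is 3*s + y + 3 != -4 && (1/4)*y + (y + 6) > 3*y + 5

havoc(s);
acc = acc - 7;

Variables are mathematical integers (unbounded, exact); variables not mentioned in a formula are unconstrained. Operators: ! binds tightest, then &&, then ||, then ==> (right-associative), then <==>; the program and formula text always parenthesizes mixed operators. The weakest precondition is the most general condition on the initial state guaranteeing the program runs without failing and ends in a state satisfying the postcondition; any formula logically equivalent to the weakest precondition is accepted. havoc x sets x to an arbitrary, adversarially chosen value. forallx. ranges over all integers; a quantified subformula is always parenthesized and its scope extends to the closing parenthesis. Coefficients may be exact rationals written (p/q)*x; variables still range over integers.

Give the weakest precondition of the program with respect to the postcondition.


Working backward. After the program, the postcondition 3*s + y + 3 != -4 && (1/4)*y + (y + 6) > 3*y + 5 must hold; in canonical form it is 3*s + y != -7 && (7/4)*y < 1.
Before acc := acc - 7: 3*s + y != -7 && (7/4)*y < 1
Before havoc s: forall s_1. (3*s_1 + y != -7 && (7/4)*y < 1)
Answer: WP = forall s_1. (3*s_1 + y != -7 && (7/4)*y < 1)


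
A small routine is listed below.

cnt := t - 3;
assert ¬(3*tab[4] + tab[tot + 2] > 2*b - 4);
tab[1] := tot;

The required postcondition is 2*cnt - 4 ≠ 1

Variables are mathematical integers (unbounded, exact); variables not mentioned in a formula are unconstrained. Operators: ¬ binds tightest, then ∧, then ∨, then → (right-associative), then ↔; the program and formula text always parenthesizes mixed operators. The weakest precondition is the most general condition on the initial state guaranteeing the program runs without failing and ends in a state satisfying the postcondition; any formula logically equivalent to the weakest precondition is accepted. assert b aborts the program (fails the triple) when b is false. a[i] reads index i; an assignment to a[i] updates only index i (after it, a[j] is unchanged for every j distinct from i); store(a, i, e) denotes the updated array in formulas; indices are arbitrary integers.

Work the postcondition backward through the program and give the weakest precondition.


Working backward. After the program, the postcondition 2*cnt - 4 ≠ 1 must hold; in canonical form it is 2*cnt ≠ 5.
Before tab[1] := tot: 2*cnt ≠ 5
Before assert ¬(3*tab[4] + tab[tot + 2] > 2*b - 4): (¬(tab[tot + 2] + 3*tab[4] > 2*b - 4)) ∧ 2*cnt ≠ 5
Before cnt := t - 3: (¬(tab[tot + 2] + 3*tab[4] > 2*b - 4)) ∧ 2*t ≠ 11
Answer: WP = (¬(tab[tot + 2] + 3*tab[4] > 2*b - 4)) ∧ 2*t ≠ 11


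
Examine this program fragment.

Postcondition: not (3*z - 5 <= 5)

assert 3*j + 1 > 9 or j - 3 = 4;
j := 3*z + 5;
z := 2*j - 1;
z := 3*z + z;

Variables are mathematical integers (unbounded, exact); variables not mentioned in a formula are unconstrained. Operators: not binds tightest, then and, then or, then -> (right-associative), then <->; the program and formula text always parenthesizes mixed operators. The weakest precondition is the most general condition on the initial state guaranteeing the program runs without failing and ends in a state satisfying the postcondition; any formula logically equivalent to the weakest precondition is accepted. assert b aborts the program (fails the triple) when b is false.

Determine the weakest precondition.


Working backward. After the program, the postcondition not (3*z - 5 <= 5) must hold; in canonical form it is not (3*z <= 10).
Before z := 3*z + z: not (12*z <= 10)
Before z := 2*j - 1: not (24*j <= 22)
Before j := 3*z + 5: not (72*z <= -98)
Before assert 3*j + 1 > 9 or j - 3 = 4: (3*j > 8 or j = 7) and (not (72*z <= -98))
Answer: WP = (3*j > 8 or j = 7) and (not (72*z <= -98))


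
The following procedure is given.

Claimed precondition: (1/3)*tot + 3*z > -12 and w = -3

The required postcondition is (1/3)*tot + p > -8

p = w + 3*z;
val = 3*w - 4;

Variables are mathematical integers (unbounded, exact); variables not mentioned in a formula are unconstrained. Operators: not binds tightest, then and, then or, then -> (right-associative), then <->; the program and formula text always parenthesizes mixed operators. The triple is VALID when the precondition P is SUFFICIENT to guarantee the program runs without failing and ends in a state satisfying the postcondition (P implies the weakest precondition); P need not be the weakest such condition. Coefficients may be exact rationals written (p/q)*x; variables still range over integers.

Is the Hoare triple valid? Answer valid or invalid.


Working backward. After the program, the postcondition (1/3)*tot + p > -8 must hold; in canonical form it is p + (1/3)*tot > -8.
Before val := 3*w - 4: p + (1/3)*tot > -8
Before p := w + 3*z: (1/3)*tot + w + 3*z > -8
The weakest precondition is (1/3)*tot + w + 3*z > -8.
Check whether (1/3)*tot + 3*z > -12 and w = -3 implies it.
Countermodel: at the initial state tot = -15, w = -3, z = 0, the precondition holds but the weakest precondition fails.
Answer: invalid


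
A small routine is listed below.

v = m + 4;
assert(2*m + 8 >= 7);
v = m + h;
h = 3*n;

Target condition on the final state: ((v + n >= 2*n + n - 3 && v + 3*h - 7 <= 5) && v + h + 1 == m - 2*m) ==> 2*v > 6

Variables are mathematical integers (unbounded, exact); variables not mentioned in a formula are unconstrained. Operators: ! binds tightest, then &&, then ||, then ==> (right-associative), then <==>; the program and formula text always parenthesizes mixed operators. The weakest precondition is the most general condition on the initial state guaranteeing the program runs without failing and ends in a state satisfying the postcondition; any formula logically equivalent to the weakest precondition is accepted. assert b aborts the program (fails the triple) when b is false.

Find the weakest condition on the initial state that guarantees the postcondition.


Working backward. After the program, the postcondition ((v + n >= 2*n + n - 3 && v + 3*h - 7 <= 5) && v + h + 1 == m - 2*m) ==> 2*v > 6 must hold; in canonical form it is (v >= 2*n - 3 && 3*h + v <= 12 && h + m + v == -1) ==> 2*v > 6.
Before h := 3*n: (v >= 2*n - 3 && 9*n + v <= 12 && m + 3*n + v == -1) ==> 2*v > 6
Before v := m + h: (h + m >= 2*n - 3 && h + m + 9*n <= 12 && h + 2*m + 3*n == -1) ==> 2*h + 2*m > 6
Before assert 2*m + 8 >= 7: 2*m >= -1 && ((h + m >= 2*n - 3 && h + m + 9*n <= 12 && h + 2*m + 3*n == -1) ==> 2*h + 2*m > 6)
Before v := m + 4: 2*m >= -1 && ((h + m >= 2*n - 3 && h + m + 9*n <= 12 && h + 2*m + 3*n == -1) ==> 2*h + 2*m > 6)
Answer: WP = 2*m >= -1 && ((h + m >= 2*n - 3 && h + m + 9*n <= 12 && h + 2*m + 3*n == -1) ==> 2*h + 2*m > 6)


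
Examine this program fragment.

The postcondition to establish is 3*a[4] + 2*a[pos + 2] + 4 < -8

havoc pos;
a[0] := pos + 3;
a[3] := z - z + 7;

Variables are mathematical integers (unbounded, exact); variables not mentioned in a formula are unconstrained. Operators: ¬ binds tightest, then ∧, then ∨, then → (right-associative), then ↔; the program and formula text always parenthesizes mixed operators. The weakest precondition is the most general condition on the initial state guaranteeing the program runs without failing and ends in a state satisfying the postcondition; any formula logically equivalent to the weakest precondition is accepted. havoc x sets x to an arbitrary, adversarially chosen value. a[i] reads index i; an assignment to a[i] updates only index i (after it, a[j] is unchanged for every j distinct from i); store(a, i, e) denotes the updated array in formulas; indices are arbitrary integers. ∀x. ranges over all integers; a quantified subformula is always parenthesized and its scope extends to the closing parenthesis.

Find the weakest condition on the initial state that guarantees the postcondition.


Working backward. After the program, the postcondition 3*a[4] + 2*a[pos + 2] + 4 < -8 must hold; in canonical form it is 2*a[pos + 2] + 3*a[4] < -12.
Before a[3] := z - z + 7: 3*a[4] + 2*store(a, 3, 7)[pos + 2] < -12
Before a[0] := pos + 3: 3*a[4] + 2*store(store(a, 0, pos + 3), 3, 7)[pos + 2] < -12
Before havoc pos: ∀pos_1. 3*a[4] + 2*store(store(a, 0, pos_1 + 3), 3, 7)[pos_1 + 2] < -12
Answer: WP = ∀pos_1. 3*a[4] + 2*store(store(a, 0, pos_1 + 3), 3, 7)[pos_1 + 2] < -12


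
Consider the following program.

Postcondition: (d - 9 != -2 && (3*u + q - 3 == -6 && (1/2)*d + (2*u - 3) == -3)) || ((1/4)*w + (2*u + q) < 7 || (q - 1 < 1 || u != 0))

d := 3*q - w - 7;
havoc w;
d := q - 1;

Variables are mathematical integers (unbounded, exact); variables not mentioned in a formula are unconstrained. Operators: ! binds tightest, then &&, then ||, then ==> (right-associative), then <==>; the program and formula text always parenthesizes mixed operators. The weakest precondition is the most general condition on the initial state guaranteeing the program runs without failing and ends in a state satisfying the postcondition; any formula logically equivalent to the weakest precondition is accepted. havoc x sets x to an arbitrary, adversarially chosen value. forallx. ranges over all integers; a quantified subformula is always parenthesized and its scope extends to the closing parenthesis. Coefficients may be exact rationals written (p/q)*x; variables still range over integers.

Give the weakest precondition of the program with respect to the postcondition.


Working backward. After the program, the postcondition (d - 9 != -2 && (3*u + q - 3 == -6 && (1/2)*d + (2*u - 3) == -3)) || ((1/4)*w + (2*u + q) < 7 || (q - 1 < 1 || u != 0)) must hold; in canonical form it is (d != 7 && q + 3*u == -3 && (1/2)*d + 2*u == 0) || q + 2*u + (1/4)*w < 7 || q < 2 || u != 0.
Before d := q - 1: (q != 8 && q + 3*u == -3 && (1/2)*q + 2*u == 1/2) || q + 2*u + (1/4)*w < 7 || q < 2 || u != 0
Before havoc w: forall w_1. ((q != 8 && q + 3*u == -3 && (1/2)*q + 2*u == 1/2) || q + 2*u + (1/4)*w_1 < 7 || q < 2 || u != 0)
Before d := 3*q - w - 7: forall w_1. ((q != 8 && q + 3*u == -3 && (1/2)*q + 2*u == 1/2) || q + 2*u + (1/4)*w_1 < 7 || q < 2 || u != 0)
Answer: WP = forall w_1. ((q != 8 && q + 3*u == -3 && (1/2)*q + 2*u == 1/2) || q + 2*u + (1/4)*w_1 < 7 || q < 2 || u != 0)


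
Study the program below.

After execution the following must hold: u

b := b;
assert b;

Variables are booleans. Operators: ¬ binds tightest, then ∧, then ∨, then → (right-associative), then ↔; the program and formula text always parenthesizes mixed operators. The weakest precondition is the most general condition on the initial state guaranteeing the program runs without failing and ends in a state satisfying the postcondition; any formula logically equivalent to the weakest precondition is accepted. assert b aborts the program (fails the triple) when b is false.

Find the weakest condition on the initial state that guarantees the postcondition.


Working backward. After the program, u must hold.
Before assert b: b ∧ u
Before b := b: b ∧ u
Answer: WP = b ∧ u


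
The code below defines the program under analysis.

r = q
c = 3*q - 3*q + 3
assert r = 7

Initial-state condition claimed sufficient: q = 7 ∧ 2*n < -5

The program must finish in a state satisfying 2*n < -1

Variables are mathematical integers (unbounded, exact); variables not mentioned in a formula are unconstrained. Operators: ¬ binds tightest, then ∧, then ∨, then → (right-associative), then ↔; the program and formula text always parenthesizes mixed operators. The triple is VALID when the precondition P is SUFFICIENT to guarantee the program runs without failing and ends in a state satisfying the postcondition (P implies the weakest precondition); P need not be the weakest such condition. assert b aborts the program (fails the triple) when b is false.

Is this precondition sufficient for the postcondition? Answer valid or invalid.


Working backward. After the program, 2*n < -1 must hold.
Before assert r = 7: r = 7 ∧ 2*n < -1
Before c := 3*q - 3*q + 3: r = 7 ∧ 2*n < -1
Before r := q: q = 7 ∧ 2*n < -1
The weakest precondition is q = 7 ∧ 2*n < -1.
Check whether q = 7 ∧ 2*n < -5 implies it.
Every state satisfying the precondition satisfies the weakest precondition: the implication holds.
Answer: valid


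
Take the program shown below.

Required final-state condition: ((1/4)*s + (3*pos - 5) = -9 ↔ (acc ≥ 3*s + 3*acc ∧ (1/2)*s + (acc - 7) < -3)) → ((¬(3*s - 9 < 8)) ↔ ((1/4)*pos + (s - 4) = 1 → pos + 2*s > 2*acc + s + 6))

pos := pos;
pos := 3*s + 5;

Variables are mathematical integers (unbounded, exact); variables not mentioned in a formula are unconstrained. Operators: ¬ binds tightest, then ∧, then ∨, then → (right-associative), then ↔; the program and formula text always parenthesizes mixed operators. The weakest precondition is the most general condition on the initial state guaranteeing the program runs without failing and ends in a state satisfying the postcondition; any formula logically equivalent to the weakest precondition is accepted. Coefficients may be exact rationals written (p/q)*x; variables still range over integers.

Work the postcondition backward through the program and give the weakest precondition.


Working backward. After the program, the postcondition ((1/4)*s + (3*pos - 5) = -9 ↔ (acc ≥ 3*s + 3*acc ∧ (1/2)*s + (acc - 7) < -3)) → ((¬(3*s - 9 < 8)) ↔ ((1/4)*pos + (s - 4) = 1 → pos + 2*s > 2*acc + s + 6)) must hold; in canonical form it is (3*pos + (1/4)*s = -4 ↔ (2*acc + 3*s ≤ 0 ∧ acc + (1/2)*s < 4)) → ((¬(3*s < 17)) ↔ ((1/4)*pos + s = 5 → pos + s > 2*acc + 6)).
Before pos := 3*s + 5: ((37/4)*s = -19 ↔ (2*acc + 3*s ≤ 0 ∧ acc + (1/2)*s < 4)) → ((¬(3*s < 17)) ↔ ((7/4)*s = 15/4 → 4*s > 2*acc + 1))
Before pos := pos: ((37/4)*s = -19 ↔ (2*acc + 3*s ≤ 0 ∧ acc + (1/2)*s < 4)) → ((¬(3*s < 17)) ↔ ((7/4)*s = 15/4 → 4*s > 2*acc + 1))
Answer: WP = ((37/4)*s = -19 ↔ (2*acc + 3*s ≤ 0 ∧ acc + (1/2)*s < 4)) → ((¬(3*s < 17)) ↔ ((7/4)*s = 15/4 → 4*s > 2*acc + 1))


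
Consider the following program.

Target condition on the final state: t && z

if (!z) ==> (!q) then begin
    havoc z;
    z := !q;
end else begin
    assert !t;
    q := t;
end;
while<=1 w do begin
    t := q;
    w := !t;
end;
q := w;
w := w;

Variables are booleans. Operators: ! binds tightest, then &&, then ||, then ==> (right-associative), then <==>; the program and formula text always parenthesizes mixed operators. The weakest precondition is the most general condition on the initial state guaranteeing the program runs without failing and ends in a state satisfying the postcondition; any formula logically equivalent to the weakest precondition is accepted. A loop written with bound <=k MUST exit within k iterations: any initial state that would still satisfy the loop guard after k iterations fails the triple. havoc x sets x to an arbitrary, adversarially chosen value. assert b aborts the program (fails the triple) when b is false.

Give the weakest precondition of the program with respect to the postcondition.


Working backward. After the program, t && z must hold.
Before w := w: t && z
Before q := w: t && z
Before the loop (bound <=1), unroll the exhaustion recursion (WP_0 = exit-now case; WP_j = one more guarded iteration, up to j = 1):
  WP_0: (!w) && t && z
  WP_1: (w ==> (q && z)) && ((!w) ==> (t && z))
So before the loop: (w ==> (q && z)) && ((!w) ==> (t && z))
Then branch requires (!w) && ((!w) ==> (t && (!q))); else branch requires (!t) && (w ==> (t && z)) && ((!w) ==> (t && z)).
Before the if: (((!z) ==> (!q)) ==> ((!w) && ((!w) ==> (t && (!q))))) && ((!((!z) ==> (!q))) ==> ((!t) && (w ==> (t && z)) && ((!w) ==> (t && z))))
Answer: WP = (((!z) ==> (!q)) ==> ((!w) && ((!w) ==> (t && (!q))))) && ((!((!z) ==> (!q))) ==> ((!t) && (w ==> (t && z)) && ((!w) ==> (t && z))))


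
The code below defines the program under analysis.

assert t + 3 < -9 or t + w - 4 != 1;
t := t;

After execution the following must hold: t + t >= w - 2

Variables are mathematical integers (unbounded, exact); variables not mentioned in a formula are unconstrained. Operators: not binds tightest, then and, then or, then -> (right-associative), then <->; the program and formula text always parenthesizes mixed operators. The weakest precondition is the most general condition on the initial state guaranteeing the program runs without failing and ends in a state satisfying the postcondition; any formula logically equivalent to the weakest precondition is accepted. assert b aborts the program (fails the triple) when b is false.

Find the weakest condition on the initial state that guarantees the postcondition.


Working backward. After the program, the postcondition t + t >= w - 2 must hold; in canonical form it is 2*t >= w - 2.
Before t := t: 2*t >= w - 2
Before assert t + 3 < -9 or t + w - 4 != 1: (t < -12 or t + w != 5) and 2*t >= w - 2
Answer: WP = (t < -12 or t + w != 5) and 2*t >= w - 2


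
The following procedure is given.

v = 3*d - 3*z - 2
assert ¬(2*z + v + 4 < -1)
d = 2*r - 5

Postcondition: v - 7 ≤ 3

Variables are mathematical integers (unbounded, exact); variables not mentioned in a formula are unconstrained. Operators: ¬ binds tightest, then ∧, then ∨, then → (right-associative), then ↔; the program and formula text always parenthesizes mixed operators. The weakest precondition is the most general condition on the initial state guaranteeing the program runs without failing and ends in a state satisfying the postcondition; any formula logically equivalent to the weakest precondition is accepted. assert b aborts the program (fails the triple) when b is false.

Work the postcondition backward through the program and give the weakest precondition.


Working backward. After the program, the postcondition v - 7 ≤ 3 must hold; in canonical form it is v ≤ 10.
Before d := 2*r - 5: v ≤ 10
Before assert ¬(2*z + v + 4 < -1): (¬(v + 2*z < -5)) ∧ v ≤ 10
Before v := 3*d - 3*z - 2: (¬(3*d < z - 3)) ∧ 3*d ≤ 3*z + 12
Answer: WP = (¬(3*d < z - 3)) ∧ 3*d ≤ 3*z + 12


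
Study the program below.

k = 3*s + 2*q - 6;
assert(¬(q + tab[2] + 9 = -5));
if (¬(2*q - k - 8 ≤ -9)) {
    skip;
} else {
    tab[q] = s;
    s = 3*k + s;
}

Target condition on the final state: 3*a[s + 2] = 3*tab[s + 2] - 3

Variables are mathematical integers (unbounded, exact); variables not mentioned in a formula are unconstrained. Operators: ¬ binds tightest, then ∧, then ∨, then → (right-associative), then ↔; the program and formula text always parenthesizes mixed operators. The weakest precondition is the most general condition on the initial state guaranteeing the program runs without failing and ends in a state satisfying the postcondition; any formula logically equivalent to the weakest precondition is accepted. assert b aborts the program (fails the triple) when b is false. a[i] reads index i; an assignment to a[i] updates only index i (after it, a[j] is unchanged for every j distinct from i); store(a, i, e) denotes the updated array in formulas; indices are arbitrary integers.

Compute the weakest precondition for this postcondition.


Working backward. After the program, 3*a[s + 2] = 3*tab[s + 2] - 3 must hold.
Then branch requires 3*a[s + 2] = 3*tab[s + 2] - 3; else branch requires 3*a[3*k + s + 2] = 3*store(tab, q, s)[3*k + s + 2] - 3.
Before the if: ((¬(2*q ≤ k - 1)) → 3*a[s + 2] = 3*tab[s + 2] - 3) ∧ (2*q ≤ k - 1 → 3*a[3*k + s + 2] = 3*store(tab, q, s)[3*k + s + 2] - 3)
Before assert ¬(q + tab[2] + 9 = -5): (¬(tab[2] + q = -14)) ∧ ((¬(2*q ≤ k - 1)) → 3*a[s + 2] = 3*tab[s + 2] - 3) ∧ (2*q ≤ k - 1 → 3*a[3*k + s + 2] = 3*store(tab, q, s)[3*k + s + 2] - 3)
Before k := 3*s + 2*q - 6: (¬(tab[2] + q = -14)) ∧ ((¬(3*s ≥ 7)) → 3*a[s + 2] = 3*tab[s + 2] - 3) ∧ (3*s ≥ 7 → 3*a[6*q + 10*s - 16] = 3*store(tab, q, s)[6*q + 10*s - 16] - 3)
Answer: WP = (¬(tab[2] + q = -14)) ∧ ((¬(3*s ≥ 7)) → 3*a[s + 2] = 3*tab[s + 2] - 3) ∧ (3*s ≥ 7 → 3*a[6*q + 10*s - 16] = 3*store(tab, q, s)[6*q + 10*s - 16] - 3)


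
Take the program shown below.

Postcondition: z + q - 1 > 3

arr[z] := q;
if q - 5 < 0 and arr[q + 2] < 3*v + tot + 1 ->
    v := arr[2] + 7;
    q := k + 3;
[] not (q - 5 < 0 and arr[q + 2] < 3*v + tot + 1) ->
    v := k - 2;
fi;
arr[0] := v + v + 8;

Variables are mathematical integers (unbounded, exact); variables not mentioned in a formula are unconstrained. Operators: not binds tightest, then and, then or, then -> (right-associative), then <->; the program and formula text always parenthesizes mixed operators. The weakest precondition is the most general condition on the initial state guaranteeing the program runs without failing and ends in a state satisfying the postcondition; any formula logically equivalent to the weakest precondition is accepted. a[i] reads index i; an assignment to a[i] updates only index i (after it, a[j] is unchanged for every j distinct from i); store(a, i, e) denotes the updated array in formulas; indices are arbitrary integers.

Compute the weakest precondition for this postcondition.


Working backward. After the program, the postcondition z + q - 1 > 3 must hold; in canonical form it is q + z > 4.
Before arr[0] := v + v + 8: q + z > 4
Then branch requires k + z > 1; else branch requires q + z > 4.
Before the if: ((q < 5 and arr[q + 2] < tot + 3*v + 1) -> k + z > 1) and ((not (q < 5 and arr[q + 2] < tot + 3*v + 1)) -> q + z > 4)
Before arr[z] := q: ((q < 5 and store(arr, z, q)[q + 2] < tot + 3*v + 1) -> k + z > 1) and ((not (q < 5 and store(arr, z, q)[q + 2] < tot + 3*v + 1)) -> q + z > 4)
Answer: WP = ((q < 5 and store(arr, z, q)[q + 2] < tot + 3*v + 1) -> k + z > 1) and ((not (q < 5 and store(arr, z, q)[q + 2] < tot + 3*v + 1)) -> q + z > 4)


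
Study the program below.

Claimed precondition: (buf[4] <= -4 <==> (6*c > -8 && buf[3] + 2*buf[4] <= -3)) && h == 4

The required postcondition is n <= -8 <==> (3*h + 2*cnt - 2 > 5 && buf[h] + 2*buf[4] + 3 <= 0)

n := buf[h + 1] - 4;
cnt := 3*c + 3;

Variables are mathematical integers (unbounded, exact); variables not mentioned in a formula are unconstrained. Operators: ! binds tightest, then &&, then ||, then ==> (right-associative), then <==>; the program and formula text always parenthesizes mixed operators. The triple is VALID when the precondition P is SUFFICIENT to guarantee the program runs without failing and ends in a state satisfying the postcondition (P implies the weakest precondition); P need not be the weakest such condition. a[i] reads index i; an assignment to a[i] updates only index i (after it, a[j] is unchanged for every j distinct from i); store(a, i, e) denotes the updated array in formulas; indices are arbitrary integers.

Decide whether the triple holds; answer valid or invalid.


Working backward. After the program, the postcondition n <= -8 <==> (3*h + 2*cnt - 2 > 5 && buf[h] + 2*buf[4] + 3 <= 0) must hold; in canonical form it is n <= -8 <==> (2*cnt + 3*h > 7 && 2*buf[4] + buf[h] <= -3).
Before cnt := 3*c + 3: n <= -8 <==> (6*c + 3*h > 1 && 2*buf[4] + buf[h] <= -3)
Before n := buf[h + 1] - 4: buf[h + 1] <= -4 <==> (6*c + 3*h > 1 && 2*buf[4] + buf[h] <= -3)
The weakest precondition is buf[h + 1] <= -4 <==> (6*c + 3*h > 1 && 2*buf[4] + buf[h] <= -3).
Check whether (buf[4] <= -4 <==> (6*c > -8 && buf[3] + 2*buf[4] <= -3)) && h == 4 implies it.
Countermodel: at the initial state buf = {[3] = 0, [4] = -1, [5] = 7040, elsewhere 0}, c = -1, h = 4, the precondition holds but the weakest precondition fails.
Answer: invalid
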